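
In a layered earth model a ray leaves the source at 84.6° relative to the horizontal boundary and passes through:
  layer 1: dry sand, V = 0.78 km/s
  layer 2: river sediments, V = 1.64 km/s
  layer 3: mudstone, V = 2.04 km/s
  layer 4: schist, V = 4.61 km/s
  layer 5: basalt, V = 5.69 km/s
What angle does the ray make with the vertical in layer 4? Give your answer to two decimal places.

33.79°

From the normal: θ₁ = 90° − 84.6° = 5.4°.
Ray parameter p = sin 5.4° / 0.78 = 1.2065e-01 s/km.
sin θ_4 = p·V_4 = 1.2065e-01 × 4.61 = 0.5562.
θ_4 = arcsin 0.5562 = 33.79°.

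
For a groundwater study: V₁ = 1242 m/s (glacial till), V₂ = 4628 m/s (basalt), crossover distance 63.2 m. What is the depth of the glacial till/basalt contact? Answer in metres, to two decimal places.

24.00 m

h = (x_cross/2)·√((V₂−V₁)/(V₂+V₁)).
(V₂−V₁)/(V₂+V₁) = (4628−1242)/(4628+1242) = 0.5768; √ = 0.7595.
h = (63.2/2)·0.7595 = 24.00 m.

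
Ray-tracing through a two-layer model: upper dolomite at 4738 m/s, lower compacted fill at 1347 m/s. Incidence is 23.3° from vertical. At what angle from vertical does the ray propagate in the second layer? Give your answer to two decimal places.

6.46°

Snell's law: sin θ₂ = (V₂/V₁)·sin θ₁ = (1347/4738)·sin 23.3° = 0.1125.
θ₂ = arcsin 0.1125 = 6.46° from the normal.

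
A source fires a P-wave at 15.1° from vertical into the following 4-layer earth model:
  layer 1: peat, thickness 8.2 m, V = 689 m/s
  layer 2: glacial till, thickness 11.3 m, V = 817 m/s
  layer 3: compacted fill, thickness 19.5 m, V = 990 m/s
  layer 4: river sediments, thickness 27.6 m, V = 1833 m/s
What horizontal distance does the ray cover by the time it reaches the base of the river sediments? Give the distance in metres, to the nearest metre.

40 m

p = sin θ₁/V₁ = sin 15.1°/689 = 3.7809e-04 s/m is conserved through the stack.
Layer 1: θ = 15.10°; offset = 8.2·tan 15.10° = 2.213 m.
Layer 2: sin θ = p·817 = 0.3089 → θ = 17.99°; offset = 11.3·tan 17.99° = 3.670 m.
Layer 3: sin θ = p·990 = 0.3743 → θ = 21.98°; offset = 19.5·tan 21.98° = 7.871 m.
Layer 4: sin θ = p·1833 = 0.6930 → θ = 43.87°; offset = 27.6·tan 43.87° = 26.533 m.
Σ offsets = 40.287 m.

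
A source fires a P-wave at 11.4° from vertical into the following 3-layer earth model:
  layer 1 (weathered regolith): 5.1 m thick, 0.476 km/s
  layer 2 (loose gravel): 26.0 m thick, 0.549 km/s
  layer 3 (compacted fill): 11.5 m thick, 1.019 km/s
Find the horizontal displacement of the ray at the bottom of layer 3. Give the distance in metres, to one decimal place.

p = sin θ₁/V₁ = sin 11.4°/0.476 = 4.1525e-01 s/km is conserved through the stack.
Layer 1: θ = 11.40°; offset = 5.1·tan 11.40° = 1.028 m.
Layer 2: sin θ = p·0.549 = 0.2280 → θ = 13.18°; offset = 26.0·tan 13.18° = 6.088 m.
Layer 3: sin θ = p·1.019 = 0.4231 → θ = 25.03°; offset = 11.5·tan 25.03° = 5.371 m.
Total horizontal offset = 12.486 m.

12.5 m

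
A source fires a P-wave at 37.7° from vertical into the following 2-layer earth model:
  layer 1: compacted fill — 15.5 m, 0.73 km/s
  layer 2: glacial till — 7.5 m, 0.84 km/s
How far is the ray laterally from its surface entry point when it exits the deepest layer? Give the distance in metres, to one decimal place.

19.4 m

Apply Snell's law at each interface; in layer i the horizontal offset is hᵢ·tan θᵢ.
Layer 1: θ = 37.70°; offset = 15.5·tan 37.70° = 11.980 m.
Layer 2: sin θ = 0.84·sin 37.7°/0.73 = 0.7037, θ = 44.72°; offset = 7.5·tan 44.72° = 7.428 m.
Summing the layer offsets gives 19.407 m.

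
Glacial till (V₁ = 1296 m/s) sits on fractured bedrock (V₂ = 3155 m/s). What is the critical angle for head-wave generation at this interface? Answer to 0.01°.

24.25°

At critical incidence the refracted ray runs along the interface (θ₂ = 90°), so sin θ_c = V₁/V₂.
θ_c = arcsin(1296/3155) = arcsin 0.4108 = 24.25°.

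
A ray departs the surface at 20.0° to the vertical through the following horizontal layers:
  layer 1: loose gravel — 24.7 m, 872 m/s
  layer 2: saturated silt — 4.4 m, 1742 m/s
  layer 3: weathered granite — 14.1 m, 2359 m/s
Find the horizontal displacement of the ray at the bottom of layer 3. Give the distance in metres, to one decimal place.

p = sin θ₁/V₁ = sin 20.0°/872 = 3.9222e-04 s/m is conserved through the stack.
Layer 1: θ = 20.00°; offset = 24.7·tan 20.00° = 8.990 m.
Layer 2: sin θ = p·1742 = 0.6833 → θ = 43.10°; offset = 4.4·tan 43.10° = 4.117 m.
Layer 3: sin θ = p·2359 = 0.9253 → θ = 67.71°; offset = 14.1·tan 67.71° = 34.392 m.
Summing the layer offsets gives 47.499 m.

47.5 m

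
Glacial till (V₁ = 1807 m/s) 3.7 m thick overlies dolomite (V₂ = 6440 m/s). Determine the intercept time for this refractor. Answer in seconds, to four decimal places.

0.0039 s

tᵢ = 2h·√(V₂²−V₁²)/(V₁V₂).
√(V₂²−V₁²) = √(6440²−1807²) = 6181.3 m/s.
tᵢ = 2·3.7·6181.3/(1807·6440) = 0.00393 s.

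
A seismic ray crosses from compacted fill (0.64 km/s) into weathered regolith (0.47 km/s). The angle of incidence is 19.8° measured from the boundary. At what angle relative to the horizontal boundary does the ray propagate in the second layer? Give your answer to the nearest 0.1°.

Convert to the normal: θ₁ = 90° − 19.8° = 70.2°.
sin θ₁/V₁ = sin θ₂/V₂ ⇒ sin θ₂ = 0.47·sin 70.2°/0.64 = 0.47·0.9409/0.64 = 0.6910.
θ₂ = arcsin 0.6910 = 43.71° from the normal.
From the interface: 90° − 43.71° = 46.29°.

46.3°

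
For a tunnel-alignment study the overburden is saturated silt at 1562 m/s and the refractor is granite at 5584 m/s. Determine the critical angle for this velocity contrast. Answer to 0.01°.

16.24°

Critical incidence: sin θ_c = V₁/V₂ = 1562/5584 = 0.2797.
θ_c = arcsin 0.2797 = 16.24°.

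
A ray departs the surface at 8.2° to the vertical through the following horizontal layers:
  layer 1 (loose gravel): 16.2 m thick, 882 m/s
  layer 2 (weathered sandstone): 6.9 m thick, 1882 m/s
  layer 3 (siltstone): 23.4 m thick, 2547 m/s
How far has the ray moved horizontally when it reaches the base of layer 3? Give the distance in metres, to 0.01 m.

p = sin θ₁/V₁ = sin 8.2°/882 = 1.6171e-04 s/m is conserved through the stack.
Layer 1: θ = 8.20°; offset = 16.2·tan 8.20° = 2.3345 m.
Layer 2: sin θ = p·1882 = 0.3043 → θ = 17.72°; offset = 6.9·tan 17.72° = 2.2045 m.
Layer 3: sin θ = p·2547 = 0.4119 → θ = 24.32°; offset = 23.4·tan 24.32° = 10.5767 m.
Σ offsets = 15.1157 m.

15.12 m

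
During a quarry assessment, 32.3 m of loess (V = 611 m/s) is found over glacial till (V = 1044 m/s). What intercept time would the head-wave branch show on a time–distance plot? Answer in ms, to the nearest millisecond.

tᵢ = 2h·√(V₂²−V₁²)/(V₁V₂).
√(V₂²−V₁²) = √(1044²−611²) = 846.5 m/s.
tᵢ = 2·32.3·846.5/(611·1044) = 0.08573 s.

86 ms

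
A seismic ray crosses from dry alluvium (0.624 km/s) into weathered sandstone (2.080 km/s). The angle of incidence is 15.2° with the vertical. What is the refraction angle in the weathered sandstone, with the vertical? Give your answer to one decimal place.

60.9°

sin θ₁/V₁ = sin θ₂/V₂ ⇒ sin θ₂ = 2.080·sin 15.2°/0.624 = 2.080·0.2622/0.624 = 0.8740.
θ₂ = sin⁻¹(0.8740) = 60.92° (from vertical).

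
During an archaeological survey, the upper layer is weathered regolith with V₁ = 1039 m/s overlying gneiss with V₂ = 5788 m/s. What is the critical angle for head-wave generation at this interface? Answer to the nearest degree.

10°

Critical incidence: sin θ_c = V₁/V₂ = 1039/5788 = 0.1795.
θ_c = arcsin 0.1795 = 10.34°.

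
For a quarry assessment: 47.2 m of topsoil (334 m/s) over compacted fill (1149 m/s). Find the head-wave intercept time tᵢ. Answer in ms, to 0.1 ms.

θ_c = arcsin(V₁/V₂) = arcsin(334/1149) = 16.90°; cos θ_c = 0.9568.
tᵢ = 2h·cos θ_c / V₁ = 2·47.2·0.9568 / 334 = 0.27043 s.

270.4 ms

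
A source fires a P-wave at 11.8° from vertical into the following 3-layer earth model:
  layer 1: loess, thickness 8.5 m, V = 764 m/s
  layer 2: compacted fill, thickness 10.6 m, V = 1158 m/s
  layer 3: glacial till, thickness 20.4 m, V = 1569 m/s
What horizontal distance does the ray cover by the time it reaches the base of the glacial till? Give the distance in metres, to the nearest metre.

Ray parameter p = sin 11.8° / 764 m/s = 2.6766e-04 s/m.
Layer 1: θ = 11.80°; offset = 8.5·tan 11.80° = 1.776 m.
Layer 2: sin θ = p·1158 = 0.3100 → θ = 18.06°; offset = 10.6·tan 18.06° = 3.456 m.
Layer 3: sin θ = p·1569 = 0.4200 → θ = 24.83°; offset = 20.4·tan 24.83° = 9.440 m.
Σ offsets = 14.672 m.

15 m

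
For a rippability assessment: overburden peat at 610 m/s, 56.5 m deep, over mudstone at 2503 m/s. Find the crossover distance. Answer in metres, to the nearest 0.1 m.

θ_c = arcsin(610/2503) = 14.11°, so cos θ_c = 0.9698 and tᵢ = 2h cos θ_c/V₁ = 0.1797 s.
At crossover x/V₁ = x/V₂ + tᵢ ⇒ x = tᵢ/(1/V₁ − 1/V₂) = 0.17966/(1.6393e-03 − 3.9952e-04) = 144.91 m.

144.9 m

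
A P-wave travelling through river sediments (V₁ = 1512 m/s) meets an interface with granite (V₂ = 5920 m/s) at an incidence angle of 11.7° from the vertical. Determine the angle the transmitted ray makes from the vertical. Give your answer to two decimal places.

sin θ₁/V₁ = sin θ₂/V₂ ⇒ sin θ₂ = 5920·sin 11.7°/1512 = 5920·0.2028/1512 = 0.7940.
θ₂ = sin⁻¹(0.7940) = 52.56° (from vertical).

52.56°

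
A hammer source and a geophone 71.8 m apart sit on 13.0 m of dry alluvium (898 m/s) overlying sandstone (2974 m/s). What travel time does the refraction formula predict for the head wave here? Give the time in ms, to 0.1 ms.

t = x/V₂ + 2h·√(V₂²−V₁²)/(V₁V₂).
√(V₂²−V₁²) = √(2974²−898²) = 2835.2 m/s; delay term = 2·13.0·2835.2/(898·2974) = 0.02760 s.
t = 71.8/2974 + 0.02760 = 0.05174 s.

51.7 ms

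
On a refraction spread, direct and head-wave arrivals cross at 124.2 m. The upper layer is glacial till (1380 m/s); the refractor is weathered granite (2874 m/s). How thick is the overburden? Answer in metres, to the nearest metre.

h = (x_cross/2)·√((V₂−V₁)/(V₂+V₁)).
(V₂−V₁)/(V₂+V₁) = (2874−1380)/(2874+1380) = 0.3512; √ = 0.5926.
h = (124.2/2)·0.5926 = 36.80 m.

37 m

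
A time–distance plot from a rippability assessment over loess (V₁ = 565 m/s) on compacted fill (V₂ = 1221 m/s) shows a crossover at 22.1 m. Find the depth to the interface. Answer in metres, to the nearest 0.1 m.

6.7 m

x_cross = 2h·√((V₂+V₁)/(V₂−V₁)) → h = x_cross / (2·√((V₂+V₁)/(V₂−V₁))).
√((V₂+V₁)/(V₂−V₁)) = √((1221+565)/(1221−565)) = 1.6500.
h = 22.1 / (2·1.6500) = 6.70 m.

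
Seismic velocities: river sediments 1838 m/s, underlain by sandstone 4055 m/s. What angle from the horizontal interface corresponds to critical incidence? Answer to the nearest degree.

63°

At critical incidence the refracted ray runs along the interface (θ₂ = 90°), so sin θ_c = V₁/V₂.
θ_c = arcsin(1838/4055) = arcsin 0.4533 = 26.95°.
Measured from the interface: 90° − 26.95° = 63.05°.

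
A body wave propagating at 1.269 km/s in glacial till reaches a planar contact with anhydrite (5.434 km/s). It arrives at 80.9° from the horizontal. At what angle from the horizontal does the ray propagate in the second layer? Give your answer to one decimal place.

47.4°

Angle from the normal: 90° − 80.9° = 9.1°.
sin θ₁/V₁ = sin θ₂/V₂ ⇒ sin θ₂ = 5.434·sin 9.1°/1.269 = 5.434·0.1582/1.269 = 0.6773.
θ₂ = arcsin 0.6773 = 42.63° from the normal.
From the interface: 90° − 42.63° = 47.37°.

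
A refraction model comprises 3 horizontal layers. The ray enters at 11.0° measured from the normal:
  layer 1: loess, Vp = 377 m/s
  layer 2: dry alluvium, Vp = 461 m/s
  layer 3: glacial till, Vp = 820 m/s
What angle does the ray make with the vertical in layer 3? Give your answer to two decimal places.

24.52°

Ray parameter p = sin 11.0° / 377 = 5.0612e-04 s/m.
sin θ_3 = p·V_3 = 5.0612e-04 × 820 = 0.4150.
θ_3 = 24.52° from the vertical.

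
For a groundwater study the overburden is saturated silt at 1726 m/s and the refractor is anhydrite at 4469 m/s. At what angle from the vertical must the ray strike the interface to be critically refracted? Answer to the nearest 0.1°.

Critical incidence: sin θ_c = V₁/V₂ = 1726/4469 = 0.3862.
θ_c = arcsin 0.3862 = 22.72°.

22.7°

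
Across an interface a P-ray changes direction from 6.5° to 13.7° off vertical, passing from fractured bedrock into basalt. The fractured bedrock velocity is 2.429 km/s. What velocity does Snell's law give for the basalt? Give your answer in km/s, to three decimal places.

Snell's law: sin 6.5°/V₁ = sin 13.7°/V₂.
V₂ = V₁·sin 13.7°/sin 6.5° = 2.429 × 2.0922 = 5.082 km/s.

5.082 km/s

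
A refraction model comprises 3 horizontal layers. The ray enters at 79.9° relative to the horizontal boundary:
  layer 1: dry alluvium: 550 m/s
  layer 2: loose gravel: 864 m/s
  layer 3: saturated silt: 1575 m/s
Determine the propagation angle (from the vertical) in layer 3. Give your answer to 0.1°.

30.1°

From the normal: θ₁ = 90° − 79.9° = 10.1°.
Snell's law across each interface conserves sin θ / V, so sin θ_3 = V_3·sin θ₁/V₁.
sin θ_3 = 1575 × sin 10.1° / 550 = 0.5022.
θ_3 = 30.14° from the vertical.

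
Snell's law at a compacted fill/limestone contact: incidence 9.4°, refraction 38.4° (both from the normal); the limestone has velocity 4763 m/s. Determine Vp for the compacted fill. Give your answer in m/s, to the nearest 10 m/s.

1250 m/s

Snell's law: sin 9.4°/V₁ = sin 38.4°/V₂.
V₁ = V₂·sin 9.4°/sin 38.4° = 4763 × 0.2629 = 1252.39 m/s.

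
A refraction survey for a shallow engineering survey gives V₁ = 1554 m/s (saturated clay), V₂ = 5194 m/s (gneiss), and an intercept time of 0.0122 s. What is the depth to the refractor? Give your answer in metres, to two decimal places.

9.93 m

θ_c = arcsin(1554/5194) = 17.41°; cos θ_c = 0.9542.
tᵢ = 2h cos θ_c/V₁ ⇒ h = tᵢ·V₁/(2 cos θ_c) = 0.0122·1554/(2·0.9542) = 9.93 m.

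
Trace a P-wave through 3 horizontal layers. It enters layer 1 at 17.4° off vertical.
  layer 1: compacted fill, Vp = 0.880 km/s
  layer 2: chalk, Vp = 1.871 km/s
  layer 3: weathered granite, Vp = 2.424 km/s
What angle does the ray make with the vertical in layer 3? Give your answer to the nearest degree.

Ray parameter p = sin 17.4° / 0.880 = 3.3982e-01 s/km.
sin θ_3 = p·V_3 = 3.3982e-01 × 2.424 = 0.8237.
θ_3 = arcsin 0.8237 = 55.46°.

55°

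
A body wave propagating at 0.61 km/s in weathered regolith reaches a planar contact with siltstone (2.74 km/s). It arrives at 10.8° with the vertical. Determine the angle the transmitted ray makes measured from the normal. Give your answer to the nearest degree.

57°

Snell's law: sin θ₂ = (V₂/V₁)·sin θ₁ = (2.74/0.61)·sin 10.8° = 0.8417.
θ₂ = sin⁻¹(0.8417) = 57.32° (from vertical).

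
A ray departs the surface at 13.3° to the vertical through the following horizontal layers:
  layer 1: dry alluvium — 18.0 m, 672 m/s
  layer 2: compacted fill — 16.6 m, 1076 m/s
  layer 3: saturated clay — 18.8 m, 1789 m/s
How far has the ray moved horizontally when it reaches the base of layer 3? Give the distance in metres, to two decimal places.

25.40 m

Apply Snell's law at each interface; in layer i the horizontal offset is hᵢ·tan θᵢ.
Layer 1: θ = 13.30°; offset = 18.0·tan 13.30° = 4.2550 m.
Layer 2: sin θ = 1076·sin 13.3°/672 = 0.3684, θ = 21.61°; offset = 16.6·tan 21.61° = 6.5771 m.
Layer 3: sin θ = 1789·sin 13.3°/672 = 0.6124, θ = 37.77°; offset = 18.8·tan 37.77° = 14.5649 m.
Σ offsets = 25.3971 m.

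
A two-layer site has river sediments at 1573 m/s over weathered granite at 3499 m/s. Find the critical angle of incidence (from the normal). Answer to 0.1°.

Critical incidence: sin θ_c = V₁/V₂ = 1573/3499 = 0.4496.
θ_c = arcsin 0.4496 = 26.72°.

26.7°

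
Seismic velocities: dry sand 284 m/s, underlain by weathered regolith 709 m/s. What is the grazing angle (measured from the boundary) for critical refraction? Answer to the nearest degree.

Critical incidence: sin θ_c = V₁/V₂ = 284/709 = 0.4006.
θ_c = arcsin 0.4006 = 23.61°.
Measured from the interface: 90° − 23.61° = 66.39°.

66°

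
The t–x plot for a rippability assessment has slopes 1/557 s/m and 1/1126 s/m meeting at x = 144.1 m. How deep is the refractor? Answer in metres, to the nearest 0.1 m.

41.9 m

h = (x_cross/2)·√((V₂−V₁)/(V₂+V₁)).
(V₂−V₁)/(V₂+V₁) = (1126−557)/(1126+557) = 0.3381; √ = 0.5815.
h = (144.1/2)·0.5815 = 41.89 m.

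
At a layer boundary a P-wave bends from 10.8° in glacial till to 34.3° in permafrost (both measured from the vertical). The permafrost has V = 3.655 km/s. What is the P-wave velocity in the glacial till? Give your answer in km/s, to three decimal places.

1.215 km/s

Snell's law: sin 10.8°/V₁ = sin 34.3°/V₂.
V₁ = V₂·sin 10.8°/sin 34.3° = 3.655 × 0.3325 = 1.215 km/s.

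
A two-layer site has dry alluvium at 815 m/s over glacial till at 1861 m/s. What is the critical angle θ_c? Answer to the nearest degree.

At critical incidence the refracted ray runs along the interface (θ₂ = 90°), so sin θ_c = V₁/V₂.
θ_c = arcsin(815/1861) = arcsin 0.4379 = 25.97°.

26°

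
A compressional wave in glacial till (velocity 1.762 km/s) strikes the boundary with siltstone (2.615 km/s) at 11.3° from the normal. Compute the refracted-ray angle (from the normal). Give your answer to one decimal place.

Snell's law: sin θ₂ = (V₂/V₁)·sin θ₁ = (2.615/1.762)·sin 11.3° = 0.2908.
θ₂ = sin⁻¹(0.2908) = 16.91° (from vertical).

16.9°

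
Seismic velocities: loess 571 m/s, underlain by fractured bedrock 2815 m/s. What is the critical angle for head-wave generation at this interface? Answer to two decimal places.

At critical incidence the refracted ray runs along the interface (θ₂ = 90°), so sin θ_c = V₁/V₂.
θ_c = arcsin(571/2815) = arcsin 0.2028 = 11.70°.

11.70°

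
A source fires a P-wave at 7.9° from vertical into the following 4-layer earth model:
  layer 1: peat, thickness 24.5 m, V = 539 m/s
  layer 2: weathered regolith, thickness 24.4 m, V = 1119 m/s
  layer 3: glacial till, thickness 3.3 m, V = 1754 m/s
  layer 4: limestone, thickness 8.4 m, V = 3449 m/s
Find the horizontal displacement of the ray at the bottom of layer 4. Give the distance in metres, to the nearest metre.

28 m

Apply Snell's law at each interface; in layer i the horizontal offset is hᵢ·tan θᵢ.
Layer 1: θ = 7.90°; offset = 24.5·tan 7.90° = 3.400 m.
Layer 2: sin θ = 1119·sin 7.9°/539 = 0.2853, θ = 16.58°; offset = 24.4·tan 16.58° = 7.264 m.
Layer 3: sin θ = 1754·sin 7.9°/539 = 0.4473, θ = 26.57°; offset = 3.3·tan 26.57° = 1.650 m.
Layer 4: sin θ = 3449·sin 7.9°/539 = 0.8795, θ = 61.58°; offset = 8.4·tan 61.58° = 15.523 m.
Σ offsets = 27.838 m.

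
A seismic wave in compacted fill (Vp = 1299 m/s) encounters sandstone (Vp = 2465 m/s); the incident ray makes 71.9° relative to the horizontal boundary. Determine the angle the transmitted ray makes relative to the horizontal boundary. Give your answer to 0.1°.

Angle from the normal: 90° − 71.9° = 18.1°.
sin θ₁/V₁ = sin θ₂/V₂ ⇒ sin θ₂ = 2465·sin 18.1°/1299 = 2465·0.3107/1299 = 0.5895.
θ₂ = sin⁻¹(0.5895) = 36.12° (from vertical).
From the interface: 90° − 36.12° = 53.88°.

53.9°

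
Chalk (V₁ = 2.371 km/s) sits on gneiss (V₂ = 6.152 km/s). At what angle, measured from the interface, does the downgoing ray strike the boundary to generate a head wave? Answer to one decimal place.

Critical incidence: sin θ_c = V₁/V₂ = 2.371/6.152 = 0.3854.
θ_c = arcsin 0.3854 = 22.67°.
Measured from the interface: 90° − 22.67° = 67.33°.

67.3°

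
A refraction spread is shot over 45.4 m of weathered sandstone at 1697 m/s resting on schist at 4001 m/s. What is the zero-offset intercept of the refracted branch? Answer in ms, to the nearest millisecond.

48 ms

tᵢ = 2h·√(V₂²−V₁²)/(V₁V₂).
√(V₂²−V₁²) = √(4001²−1697²) = 3623.3 m/s.
tᵢ = 2·45.4·3623.3/(1697·4001) = 0.04845 s.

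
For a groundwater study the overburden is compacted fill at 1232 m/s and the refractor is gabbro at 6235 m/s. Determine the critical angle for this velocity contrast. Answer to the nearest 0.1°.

Critical incidence: sin θ_c = V₁/V₂ = 1232/6235 = 0.1976.
θ_c = arcsin 0.1976 = 11.40°.

11.4°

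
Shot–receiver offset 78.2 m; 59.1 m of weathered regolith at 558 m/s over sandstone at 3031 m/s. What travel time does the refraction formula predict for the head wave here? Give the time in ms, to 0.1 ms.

234.0 ms

t = x/V₂ + 2h·√(V₂²−V₁²)/(V₁V₂).
√(V₂²−V₁²) = √(3031²−558²) = 2979.2 m/s; delay term = 2·59.1·2979.2/(558·3031) = 0.20821 s.
t = 78.2/3031 + 0.20821 = 0.23401 s.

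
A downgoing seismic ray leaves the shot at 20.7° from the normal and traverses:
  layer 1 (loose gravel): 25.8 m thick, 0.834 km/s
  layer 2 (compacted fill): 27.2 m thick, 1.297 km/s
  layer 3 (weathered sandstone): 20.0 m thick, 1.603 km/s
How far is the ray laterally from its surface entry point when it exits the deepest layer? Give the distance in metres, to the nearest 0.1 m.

Ray parameter p = sin 20.7° / 0.834 km/s = 4.2383e-01 s/km.
Layer 1: θ = 20.70°; offset = 25.8·tan 20.70° = 9.749 m.
Layer 2: sin θ = p·1.297 = 0.5497 → θ = 33.35°; offset = 27.2·tan 33.35° = 17.899 m.
Layer 3: sin θ = p·1.603 = 0.6794 → θ = 42.80°; offset = 20.0·tan 42.80° = 18.518 m.
Total horizontal offset = 46.166 m.

46.2 m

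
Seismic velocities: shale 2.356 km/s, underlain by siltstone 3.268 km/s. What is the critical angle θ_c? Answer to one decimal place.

Critical incidence: sin θ_c = V₁/V₂ = 2.356/3.268 = 0.7209.
θ_c = arcsin 0.7209 = 46.13°.

46.1°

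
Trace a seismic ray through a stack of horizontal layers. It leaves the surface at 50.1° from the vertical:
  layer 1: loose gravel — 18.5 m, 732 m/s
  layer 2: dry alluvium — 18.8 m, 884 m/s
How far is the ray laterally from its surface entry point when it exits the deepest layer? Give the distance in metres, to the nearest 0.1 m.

Apply Snell's law at each interface; in layer i the horizontal offset is hᵢ·tan θᵢ.
Layer 1: θ = 50.10°; offset = 18.5·tan 50.10° = 22.126 m.
Layer 2: sin θ = 884·sin 50.1°/732 = 0.9265, θ = 67.89°; offset = 18.8·tan 67.89° = 46.277 m.
Σ offsets = 68.403 m.

68.4 m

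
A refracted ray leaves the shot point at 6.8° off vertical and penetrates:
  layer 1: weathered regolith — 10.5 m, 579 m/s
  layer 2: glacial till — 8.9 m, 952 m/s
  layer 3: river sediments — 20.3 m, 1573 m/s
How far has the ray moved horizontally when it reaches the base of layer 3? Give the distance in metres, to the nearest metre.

Ray parameter p = sin 6.8° / 579 m/s = 2.0450e-04 s/m.
Layer 1: θ = 6.80°; offset = 10.5·tan 6.80° = 1.252 m.
Layer 2: sin θ = p·952 = 0.1947 → θ = 11.23°; offset = 8.9·tan 11.23° = 1.766 m.
Layer 3: sin θ = p·1573 = 0.3217 → θ = 18.76°; offset = 20.3·tan 18.76° = 6.897 m.
Summing the layer offsets gives 9.915 m.

10 m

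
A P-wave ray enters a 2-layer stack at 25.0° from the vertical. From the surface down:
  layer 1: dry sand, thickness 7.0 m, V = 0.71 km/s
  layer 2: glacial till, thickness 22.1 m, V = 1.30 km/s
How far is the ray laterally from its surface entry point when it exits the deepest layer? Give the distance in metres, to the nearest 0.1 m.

30.3 m

Apply Snell's law at each interface; in layer i the horizontal offset is hᵢ·tan θᵢ.
Layer 1: θ = 25.00°; offset = 7.0·tan 25.00° = 3.264 m.
Layer 2: sin θ = 1.30·sin 25.0°/0.71 = 0.7738, θ = 50.70°; offset = 22.1·tan 50.70° = 26.998 m.
Total horizontal offset = 30.262 m.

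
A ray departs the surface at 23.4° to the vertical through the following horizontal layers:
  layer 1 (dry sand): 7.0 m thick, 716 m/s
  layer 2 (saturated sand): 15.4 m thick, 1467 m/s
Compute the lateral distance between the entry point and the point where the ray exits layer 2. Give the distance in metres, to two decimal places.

24.59 m

Apply Snell's law at each interface; in layer i the horizontal offset is hᵢ·tan θᵢ.
Layer 1: θ = 23.40°; offset = 7.0·tan 23.40° = 3.0292 m.
Layer 2: sin θ = 1467·sin 23.4°/716 = 0.8137, θ = 54.46°; offset = 15.4·tan 54.46° = 21.5581 m.
Total horizontal offset = 24.5873 m.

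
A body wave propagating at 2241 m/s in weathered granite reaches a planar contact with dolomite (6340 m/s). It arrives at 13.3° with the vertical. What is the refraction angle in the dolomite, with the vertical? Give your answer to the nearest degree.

41°

sin θ₁/V₁ = sin θ₂/V₂ ⇒ sin θ₂ = 6340·sin 13.3°/2241 = 6340·0.2300/2241 = 0.6508.
θ₂ = arcsin 0.6508 = 40.60° from the normal.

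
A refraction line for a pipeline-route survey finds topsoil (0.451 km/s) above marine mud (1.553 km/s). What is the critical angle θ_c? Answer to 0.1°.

Critical incidence: sin θ_c = V₁/V₂ = 0.451/1.553 = 0.2904.
θ_c = arcsin 0.2904 = 16.88°.

16.9°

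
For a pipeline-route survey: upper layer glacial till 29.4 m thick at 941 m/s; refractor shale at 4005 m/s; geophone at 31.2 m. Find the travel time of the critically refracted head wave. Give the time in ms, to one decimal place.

68.5 ms

θ_c = arcsin(V₁/V₂) = arcsin(941/4005) = 13.59°, cos θ_c = 0.9720.
Intercept time tᵢ = 2h cos θ_c / V₁ = 2·29.4·0.9720/941 = 0.06074 s.
t = x/V₂ + tᵢ = 31.2/4005 + 0.06074 = 0.06853 s.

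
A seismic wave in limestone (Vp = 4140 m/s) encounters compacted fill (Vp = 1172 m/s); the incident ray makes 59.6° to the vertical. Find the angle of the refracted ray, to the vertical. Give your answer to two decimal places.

Snell's law: sin θ₂ = (V₂/V₁)·sin θ₁ = (1172/4140)·sin 59.6° = 0.2442.
θ₂ = arcsin 0.2442 = 14.13° from the normal.

14.13°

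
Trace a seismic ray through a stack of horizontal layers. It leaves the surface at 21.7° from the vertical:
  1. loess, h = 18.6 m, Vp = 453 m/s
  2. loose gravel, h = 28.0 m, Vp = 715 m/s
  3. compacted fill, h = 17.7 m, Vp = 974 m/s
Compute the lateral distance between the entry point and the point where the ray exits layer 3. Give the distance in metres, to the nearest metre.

Apply Snell's law at each interface; in layer i the horizontal offset is hᵢ·tan θᵢ.
Layer 1: θ = 21.70°; offset = 18.6·tan 21.70° = 7.402 m.
Layer 2: sin θ = 715·sin 21.7°/453 = 0.5836, θ = 35.70°; offset = 28.0·tan 35.70° = 20.123 m.
Layer 3: sin θ = 974·sin 21.7°/453 = 0.7950, θ = 52.65°; offset = 17.7·tan 52.65° = 23.197 m.
Summing the layer offsets gives 50.721 m.

51 m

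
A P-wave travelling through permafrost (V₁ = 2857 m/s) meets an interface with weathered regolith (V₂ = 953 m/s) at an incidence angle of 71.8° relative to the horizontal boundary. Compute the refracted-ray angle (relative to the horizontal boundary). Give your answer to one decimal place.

Convert to the normal: θ₁ = 90° − 71.8° = 18.2°.
Snell's law: sin θ₂ = (V₂/V₁)·sin θ₁ = (953/2857)·sin 18.2° = 0.1042.
θ₂ = sin⁻¹(0.1042) = 5.98° (from vertical).
From the interface: 90° − 5.98° = 84.02°.

84.0°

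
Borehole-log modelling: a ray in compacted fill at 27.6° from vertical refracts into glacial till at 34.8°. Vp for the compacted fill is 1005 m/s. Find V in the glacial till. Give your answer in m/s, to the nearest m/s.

sin 27.6° = 0.4633; sin 34.8° = 0.5707.
V₂ = V₁·(sin θ₂/sin θ₁) = 1005·(0.5707/0.4633) = 1238.01 m/s.

1238 m/s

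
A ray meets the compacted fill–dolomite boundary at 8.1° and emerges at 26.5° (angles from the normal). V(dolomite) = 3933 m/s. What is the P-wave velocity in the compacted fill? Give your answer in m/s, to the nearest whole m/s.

Snell's law: sin 8.1°/V₁ = sin 26.5°/V₂.
V₁ = V₂·sin 8.1°/sin 26.5° = 3933 × 0.3158 = 1241.97 m/s.

1242 m/s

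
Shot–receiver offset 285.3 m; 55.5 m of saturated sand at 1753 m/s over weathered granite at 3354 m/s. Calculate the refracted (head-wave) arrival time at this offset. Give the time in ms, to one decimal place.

θ_c = arcsin(V₁/V₂) = arcsin(1753/3354) = 31.51°, cos θ_c = 0.8525.
Intercept time tᵢ = 2h cos θ_c / V₁ = 2·55.5·0.8525/1753 = 0.05398 s.
t = x/V₂ + tᵢ = 285.3/3354 + 0.05398 = 0.13905 s.

139.0 ms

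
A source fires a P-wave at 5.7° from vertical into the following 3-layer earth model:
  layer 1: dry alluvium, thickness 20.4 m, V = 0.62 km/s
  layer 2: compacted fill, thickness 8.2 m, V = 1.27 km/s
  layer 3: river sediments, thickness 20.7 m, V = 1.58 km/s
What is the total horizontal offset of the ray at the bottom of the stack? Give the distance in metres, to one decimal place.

9.2 m

Apply Snell's law at each interface; in layer i the horizontal offset is hᵢ·tan θᵢ.
Layer 1: θ = 5.70°; offset = 20.4·tan 5.70° = 2.036 m.
Layer 2: sin θ = 1.27·sin 5.7°/0.62 = 0.2034, θ = 11.74°; offset = 8.2·tan 11.74° = 1.704 m.
Layer 3: sin θ = 1.58·sin 5.7°/0.62 = 0.2531, θ = 14.66°; offset = 20.7·tan 14.66° = 5.416 m.
Summing the layer offsets gives 9.156 m.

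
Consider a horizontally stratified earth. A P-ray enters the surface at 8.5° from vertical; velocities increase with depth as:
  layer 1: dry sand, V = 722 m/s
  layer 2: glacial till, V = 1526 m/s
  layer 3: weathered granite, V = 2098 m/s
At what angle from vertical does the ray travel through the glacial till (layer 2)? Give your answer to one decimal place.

18.2°

Ray parameter p = sin 8.5° / 722 = 2.0472e-04 s/m.
sin θ_2 = p·V_2 = 2.0472e-04 × 1526 = 0.3124.
θ_2 = arcsin 0.3124 = 18.20°.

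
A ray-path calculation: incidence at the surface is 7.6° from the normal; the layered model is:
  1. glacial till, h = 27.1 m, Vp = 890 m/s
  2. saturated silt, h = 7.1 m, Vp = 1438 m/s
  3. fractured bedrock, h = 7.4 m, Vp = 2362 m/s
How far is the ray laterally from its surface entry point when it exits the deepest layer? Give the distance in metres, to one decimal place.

7.9 m

p = sin θ₁/V₁ = sin 7.6°/890 = 1.4860e-04 s/m is conserved through the stack.
Layer 1: θ = 7.60°; offset = 27.1·tan 7.60° = 3.616 m.
Layer 2: sin θ = p·1438 = 0.2137 → θ = 12.34°; offset = 7.1·tan 12.34° = 1.553 m.
Layer 3: sin θ = p·2362 = 0.3510 → θ = 20.55°; offset = 7.4·tan 20.55° = 2.774 m.
Total horizontal offset = 7.943 m.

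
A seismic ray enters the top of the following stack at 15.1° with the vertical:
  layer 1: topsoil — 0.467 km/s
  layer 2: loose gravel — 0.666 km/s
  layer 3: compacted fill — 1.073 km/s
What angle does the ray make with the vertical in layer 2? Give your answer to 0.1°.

21.8°

Snell's law across each interface conserves sin θ / V, so sin θ_2 = V_2·sin θ₁/V₁.
sin θ_2 = 0.666 × sin 15.1° / 0.467 = 0.3715.
θ_2 = arcsin 0.3715 = 21.81°.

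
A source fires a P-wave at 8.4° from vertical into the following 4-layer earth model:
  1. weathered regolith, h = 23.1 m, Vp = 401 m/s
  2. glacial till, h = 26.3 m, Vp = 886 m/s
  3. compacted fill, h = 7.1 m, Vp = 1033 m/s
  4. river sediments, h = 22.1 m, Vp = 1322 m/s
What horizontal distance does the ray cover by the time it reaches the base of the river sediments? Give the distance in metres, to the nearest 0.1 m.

27.4 m

Apply Snell's law at each interface; in layer i the horizontal offset is hᵢ·tan θᵢ.
Layer 1: θ = 8.40°; offset = 23.1·tan 8.40° = 3.411 m.
Layer 2: sin θ = 886·sin 8.4°/401 = 0.3228, θ = 18.83°; offset = 26.3·tan 18.83° = 8.969 m.
Layer 3: sin θ = 1033·sin 8.4°/401 = 0.3763, θ = 22.11°; offset = 7.1·tan 22.11° = 2.884 m.
Layer 4: sin θ = 1322·sin 8.4°/401 = 0.4816, θ = 28.79°; offset = 22.1·tan 28.79° = 12.145 m.
Summing the layer offsets gives 27.408 m.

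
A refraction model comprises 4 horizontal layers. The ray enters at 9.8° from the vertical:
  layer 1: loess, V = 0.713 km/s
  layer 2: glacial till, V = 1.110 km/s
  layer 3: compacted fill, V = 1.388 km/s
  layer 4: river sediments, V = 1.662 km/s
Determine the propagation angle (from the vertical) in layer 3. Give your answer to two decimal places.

Ray parameter p = sin 9.8° / 0.713 = 2.3872e-01 s/km.
sin θ_3 = p·V_3 = 2.3872e-01 × 1.388 = 0.3313.
θ_3 = arcsin 0.3313 = 19.35°.

19.35°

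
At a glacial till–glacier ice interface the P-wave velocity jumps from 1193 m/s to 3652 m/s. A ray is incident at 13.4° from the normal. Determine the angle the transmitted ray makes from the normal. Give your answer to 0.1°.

sin θ₁/V₁ = sin θ₂/V₂ ⇒ sin θ₂ = 3652·sin 13.4°/1193 = 3652·0.2317/1193 = 0.7094.
θ₂ = sin⁻¹(0.7094) = 45.19° (from vertical).

45.2°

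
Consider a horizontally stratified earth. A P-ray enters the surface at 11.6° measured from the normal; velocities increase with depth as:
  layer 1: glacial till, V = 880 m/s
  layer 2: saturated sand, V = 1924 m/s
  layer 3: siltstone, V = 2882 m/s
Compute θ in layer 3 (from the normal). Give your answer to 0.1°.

Ray parameter p = sin 11.6° / 880 = 2.2850e-04 s/m.
sin θ_3 = p·V_3 = 2.2850e-04 × 2882 = 0.6585.
θ_3 = arcsin 0.6585 = 41.19°.

41.2°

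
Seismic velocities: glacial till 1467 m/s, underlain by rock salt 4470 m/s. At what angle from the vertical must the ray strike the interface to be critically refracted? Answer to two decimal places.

At critical incidence the refracted ray runs along the interface (θ₂ = 90°), so sin θ_c = V₁/V₂.
θ_c = arcsin(1467/4470) = arcsin 0.3282 = 19.16°.

19.16°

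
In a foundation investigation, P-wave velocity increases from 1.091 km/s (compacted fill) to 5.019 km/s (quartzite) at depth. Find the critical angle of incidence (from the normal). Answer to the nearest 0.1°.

At critical incidence the refracted ray runs along the interface (θ₂ = 90°), so sin θ_c = V₁/V₂.
θ_c = arcsin(1.091/5.019) = arcsin 0.2174 = 12.55°.

12.6°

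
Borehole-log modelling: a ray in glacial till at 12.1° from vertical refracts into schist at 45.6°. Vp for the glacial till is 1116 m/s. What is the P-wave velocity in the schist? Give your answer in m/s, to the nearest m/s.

3804 m/s

Snell's law: sin 12.1°/V₁ = sin 45.6°/V₂.
V₂ = V₁·sin 45.6°/sin 12.1° = 1116 × 3.4084 = 3803.82 m/s.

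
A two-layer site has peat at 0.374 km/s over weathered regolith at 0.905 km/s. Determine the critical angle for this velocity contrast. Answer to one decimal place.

24.4°

Critical incidence: sin θ_c = V₁/V₂ = 0.374/0.905 = 0.4133.
θ_c = arcsin 0.4133 = 24.41°.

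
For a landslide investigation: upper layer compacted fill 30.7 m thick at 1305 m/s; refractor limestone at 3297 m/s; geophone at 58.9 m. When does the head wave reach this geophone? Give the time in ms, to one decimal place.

θ_c = arcsin(V₁/V₂) = arcsin(1305/3297) = 23.32°, cos θ_c = 0.9183.
Intercept time tᵢ = 2h cos θ_c / V₁ = 2·30.7·0.9183/1305 = 0.04321 s.
t = x/V₂ + tᵢ = 58.9/3297 + 0.04321 = 0.06107 s.

61.1 ms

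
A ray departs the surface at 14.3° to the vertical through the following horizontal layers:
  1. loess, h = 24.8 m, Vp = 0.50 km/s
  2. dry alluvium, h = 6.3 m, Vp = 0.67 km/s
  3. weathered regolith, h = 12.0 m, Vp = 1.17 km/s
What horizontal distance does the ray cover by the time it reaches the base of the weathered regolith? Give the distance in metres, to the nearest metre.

17 m

p = sin θ₁/V₁ = sin 14.3°/0.50 = 4.9400e-01 s/km is conserved through the stack.
Layer 1: θ = 14.30°; offset = 24.8·tan 14.30° = 6.321 m.
Layer 2: sin θ = p·0.67 = 0.3310 → θ = 19.33°; offset = 6.3·tan 19.33° = 2.210 m.
Layer 3: sin θ = p·1.17 = 0.5780 → θ = 35.31°; offset = 12.0·tan 35.31° = 8.499 m.
Total horizontal offset = 17.030 m.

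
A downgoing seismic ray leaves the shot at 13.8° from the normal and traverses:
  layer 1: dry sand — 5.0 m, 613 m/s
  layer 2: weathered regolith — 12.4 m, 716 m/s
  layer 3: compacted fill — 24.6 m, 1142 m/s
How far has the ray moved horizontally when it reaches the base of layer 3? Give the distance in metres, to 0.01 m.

17.03 m

Ray parameter p = sin 13.8° / 613 m/s = 3.8912e-04 s/m.
Layer 1: θ = 13.80°; offset = 5.0·tan 13.80° = 1.2281 m.
Layer 2: sin θ = p·716 = 0.2786 → θ = 16.18°; offset = 12.4·tan 16.18° = 3.5972 m.
Layer 3: sin θ = p·1142 = 0.4444 → θ = 26.38°; offset = 24.6·tan 26.38° = 12.2028 m.
Total horizontal offset = 17.0282 m.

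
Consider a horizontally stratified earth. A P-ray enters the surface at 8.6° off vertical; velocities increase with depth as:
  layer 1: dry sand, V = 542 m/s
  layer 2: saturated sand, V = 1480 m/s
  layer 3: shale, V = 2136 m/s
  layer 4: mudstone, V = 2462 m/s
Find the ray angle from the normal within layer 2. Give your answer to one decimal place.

Ray parameter p = sin 8.6° / 542 = 2.7590e-04 s/m.
sin θ_2 = p·V_2 = 2.7590e-04 × 1480 = 0.4083.
θ_2 = 24.10° from the vertical.

24.1°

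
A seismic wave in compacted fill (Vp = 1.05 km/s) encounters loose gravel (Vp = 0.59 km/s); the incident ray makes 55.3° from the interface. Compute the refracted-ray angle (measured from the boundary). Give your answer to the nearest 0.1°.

Convert to the normal: θ₁ = 90° − 55.3° = 34.7°.
Snell's law: sin θ₂ = (V₂/V₁)·sin θ₁ = (0.59/1.05)·sin 34.7° = 0.3199.
θ₂ = arcsin 0.3199 = 18.66° from the normal.
From the interface: 90° − 18.66° = 71.34°.

71.3°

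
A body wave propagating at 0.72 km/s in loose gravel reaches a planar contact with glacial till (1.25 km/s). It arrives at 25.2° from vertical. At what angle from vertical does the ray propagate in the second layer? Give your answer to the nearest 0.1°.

Snell's law: sin θ₂ = (V₂/V₁)·sin θ₁ = (1.25/0.72)·sin 25.2° = 0.7392.
θ₂ = arcsin 0.7392 = 47.66° from the normal.

47.7°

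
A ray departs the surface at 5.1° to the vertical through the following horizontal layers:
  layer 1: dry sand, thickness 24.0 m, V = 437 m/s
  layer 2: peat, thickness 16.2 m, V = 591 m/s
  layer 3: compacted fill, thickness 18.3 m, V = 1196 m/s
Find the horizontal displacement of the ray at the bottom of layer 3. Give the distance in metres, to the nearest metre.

p = sin θ₁/V₁ = sin 5.1°/437 = 2.0342e-04 s/m is conserved through the stack.
Layer 1: θ = 5.10°; offset = 24.0·tan 5.10° = 2.142 m.
Layer 2: sin θ = p·591 = 0.1202 → θ = 6.90°; offset = 16.2·tan 6.90° = 1.962 m.
Layer 3: sin θ = p·1196 = 0.2433 → θ = 14.08°; offset = 18.3·tan 14.08° = 4.590 m.
Total horizontal offset = 8.694 m.

9 m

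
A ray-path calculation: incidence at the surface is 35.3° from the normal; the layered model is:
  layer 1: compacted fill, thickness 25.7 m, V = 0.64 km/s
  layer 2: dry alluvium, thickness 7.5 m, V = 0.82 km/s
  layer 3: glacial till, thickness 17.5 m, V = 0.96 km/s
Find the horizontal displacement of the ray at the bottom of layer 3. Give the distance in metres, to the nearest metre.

Apply Snell's law at each interface; in layer i the horizontal offset is hᵢ·tan θᵢ.
Layer 1: θ = 35.30°; offset = 25.7·tan 35.30° = 18.197 m.
Layer 2: sin θ = 0.82·sin 35.3°/0.64 = 0.7404, θ = 47.76°; offset = 7.5·tan 47.76° = 8.261 m.
Layer 3: sin θ = 0.96·sin 35.3°/0.64 = 0.8668, θ = 60.09°; offset = 17.5·tan 60.09° = 30.418 m.
Summing the layer offsets gives 56.875 m.

57 m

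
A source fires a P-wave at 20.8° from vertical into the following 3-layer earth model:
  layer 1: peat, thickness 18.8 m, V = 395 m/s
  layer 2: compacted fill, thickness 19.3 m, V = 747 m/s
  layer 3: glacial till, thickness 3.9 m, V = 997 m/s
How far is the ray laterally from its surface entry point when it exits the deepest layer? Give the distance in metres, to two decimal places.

Apply Snell's law at each interface; in layer i the horizontal offset is hᵢ·tan θᵢ.
Layer 1: θ = 20.80°; offset = 18.8·tan 20.80° = 7.1415 m.
Layer 2: sin θ = 747·sin 20.8°/395 = 0.6716, θ = 42.19°; offset = 19.3·tan 42.19° = 17.4924 m.
Layer 3: sin θ = 997·sin 20.8°/395 = 0.8963, θ = 63.68°; offset = 3.9·tan 63.68° = 7.8831 m.
Total horizontal offset = 32.5169 m.

32.52 m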